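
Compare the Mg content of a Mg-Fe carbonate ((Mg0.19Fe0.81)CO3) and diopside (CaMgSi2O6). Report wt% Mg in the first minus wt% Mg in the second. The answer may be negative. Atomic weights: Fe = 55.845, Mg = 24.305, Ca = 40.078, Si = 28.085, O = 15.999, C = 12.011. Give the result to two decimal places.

-7.02 percentage points

First mineral: 4.618 g Mg in 109.860 g formula = 4.20 wt% Mg.
Second mineral: 24.305 g Mg in 216.547 g formula = 11.22 wt% Mg.
4.20% − 11.22% gives a difference of -7.02 percentage points.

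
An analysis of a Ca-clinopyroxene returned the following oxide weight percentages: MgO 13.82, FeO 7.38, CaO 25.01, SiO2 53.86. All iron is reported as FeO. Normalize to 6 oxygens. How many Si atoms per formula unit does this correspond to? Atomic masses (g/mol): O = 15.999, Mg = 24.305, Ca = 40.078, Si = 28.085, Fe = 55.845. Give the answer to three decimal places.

MgO: 13.82/40.304 = 0.34289 mol → 0.34289 mol Mg, 0.34289 mol O.
FeO: 7.38/71.844 = 0.10272 mol → 0.10272 mol Fe, 0.10272 mol O.
CaO: 25.01/56.077 = 0.44599 mol → 0.44599 mol Ca, 0.44599 mol O.
SiO2: 53.86/60.083 = 0.89643 mol → 0.89643 mol Si, 1.79286 mol O.
Total oxygen = 2.68446 mol. Normalization factor = 6/2.68446 = 2.23509.
Si per 6 O = 0.89643 × 2.23509 = 2.004.

2.004 Si apfu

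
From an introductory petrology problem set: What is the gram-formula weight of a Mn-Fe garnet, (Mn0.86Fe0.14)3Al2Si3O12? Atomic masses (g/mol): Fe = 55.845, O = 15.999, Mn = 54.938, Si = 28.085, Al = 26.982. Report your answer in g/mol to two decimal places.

495.40 g/mol

M = 2.58×54.938 + 0.42×55.845 + 2×26.982 + 3×28.085 + 12×15.999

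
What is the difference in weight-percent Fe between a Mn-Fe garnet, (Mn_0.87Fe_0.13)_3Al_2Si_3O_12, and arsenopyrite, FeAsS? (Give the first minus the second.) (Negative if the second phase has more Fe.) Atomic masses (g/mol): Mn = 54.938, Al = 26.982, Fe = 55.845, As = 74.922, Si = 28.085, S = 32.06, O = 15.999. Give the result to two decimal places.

-29.90 percentage points

Fe in (Mn_0.87Fe_0.13)_3Al_2Si_3O_12: molar mass 495.375 g/mol; 0.39×55.845 = 21.780 g → 4.40 wt%.
Fe in FeAsS: molar mass 162.827 g/mol; 1×55.845 = 55.845 g → 34.30 wt%.
Difference = 4.40 − 34.30 = -29.90 percentage points.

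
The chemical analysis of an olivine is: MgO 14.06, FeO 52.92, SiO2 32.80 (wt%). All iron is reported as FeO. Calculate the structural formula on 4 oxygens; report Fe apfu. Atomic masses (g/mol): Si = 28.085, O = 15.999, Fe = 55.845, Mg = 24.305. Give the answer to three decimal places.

14.06 wt% MgO ÷ 40.304 g/mol = 0.34885 mol, giving 0.34885 Mg and 0.34885 O.
52.92 wt% FeO ÷ 71.844 g/mol = 0.73660 mol, giving 0.73660 Fe and 0.73660 O.
32.80 wt% SiO2 ÷ 60.083 g/mol = 0.54591 mol, giving 0.54591 Si and 1.09182 O.
Oxygen sums to 2.17727; scaling by 4/2.17727 = 1.83716 puts the formula on 4 O.
Fe: 0.73660 × 1.83716 = 1.353 atoms per formula unit.

1.353 Fe apfu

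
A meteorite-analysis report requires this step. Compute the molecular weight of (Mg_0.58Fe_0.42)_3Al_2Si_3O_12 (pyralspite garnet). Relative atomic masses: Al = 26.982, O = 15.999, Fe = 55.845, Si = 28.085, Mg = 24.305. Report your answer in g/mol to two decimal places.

The formula mass is the sum 1.74*24.305 + 1.26*55.845 + 2*26.982 + 3*28.085 + 12*15.999.

442.86 g/mol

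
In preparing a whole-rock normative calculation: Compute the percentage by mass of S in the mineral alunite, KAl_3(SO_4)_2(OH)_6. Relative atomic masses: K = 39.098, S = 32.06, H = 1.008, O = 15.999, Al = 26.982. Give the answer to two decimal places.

15.48 wt%

M(KAl_3(SO_4)_2(OH)_6) = 414.198 g/mol.
S contributes 2 × 32.06 = 64.120 g per mole.
64.120/414.198 = 0.1548 → 15.48%.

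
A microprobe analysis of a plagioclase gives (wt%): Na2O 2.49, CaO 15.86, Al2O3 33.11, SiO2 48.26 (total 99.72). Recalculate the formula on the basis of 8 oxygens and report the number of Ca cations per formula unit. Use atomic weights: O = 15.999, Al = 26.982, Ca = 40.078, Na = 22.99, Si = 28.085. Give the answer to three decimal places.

0.779 Ca apfu

Na2O (M=61.979): mol = 0.04017; Na = 0.08034, O = 0.04017.
CaO (M=56.077): mol = 0.28283; Ca = 0.28283, O = 0.28283.
Al2O3 (M=101.961): mol = 0.32473; Al = 0.64946, O = 0.97419.
SiO2 (M=60.083): mol = 0.80322; Si = 0.80322, O = 1.60644.
ΣO = 2.90363; factor = 8/ΣO = 2.75517.
Ca apfu = 0.28283 × 2.75517 = 0.779.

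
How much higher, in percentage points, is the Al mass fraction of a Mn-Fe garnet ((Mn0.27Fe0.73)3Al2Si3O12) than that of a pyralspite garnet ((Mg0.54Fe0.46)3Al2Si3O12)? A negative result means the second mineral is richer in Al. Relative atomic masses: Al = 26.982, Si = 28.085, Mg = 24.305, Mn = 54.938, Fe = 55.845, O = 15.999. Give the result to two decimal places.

First mineral: 53.964 g Al in 497.007 g formula = 10.86 wt% Al.
Second mineral: 53.964 g Al in 446.647 g formula = 12.08 wt% Al.
10.86% − 12.08% gives a difference of -1.22 percentage points.

-1.22 percentage points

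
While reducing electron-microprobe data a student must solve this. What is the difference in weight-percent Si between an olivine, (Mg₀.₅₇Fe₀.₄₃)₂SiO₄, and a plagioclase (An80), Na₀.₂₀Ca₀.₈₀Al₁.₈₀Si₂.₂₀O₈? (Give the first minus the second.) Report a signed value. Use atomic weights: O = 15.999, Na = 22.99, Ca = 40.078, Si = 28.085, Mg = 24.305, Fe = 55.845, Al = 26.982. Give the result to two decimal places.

Si in (Mg₀.₅₇Fe₀.₄₃)₂SiO₄: molar mass 167.815 g/mol; 1×28.085 = 28.085 g → 16.74 wt%.
Si in Na₀.₂₀Ca₀.₈₀Al₁.₈₀Si₂.₂₀O₈: molar mass 275.007 g/mol; 2.20×28.085 = 61.787 g → 22.47 wt%.
Difference = 16.74 − 22.47 = -5.73 percentage points.

-5.73 percentage points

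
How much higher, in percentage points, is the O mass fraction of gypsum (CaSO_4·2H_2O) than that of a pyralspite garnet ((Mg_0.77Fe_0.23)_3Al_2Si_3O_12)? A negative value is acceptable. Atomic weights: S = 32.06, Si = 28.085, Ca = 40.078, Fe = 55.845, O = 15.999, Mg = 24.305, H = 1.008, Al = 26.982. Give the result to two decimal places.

10.57 percentage points

O in CaSO_4·2H_2O: molar mass 172.164 g/mol; 6×15.999 = 95.994 g → 55.76 wt%.
O in (Mg_0.77Fe_0.23)_3Al_2Si_3O_12: molar mass 424.885 g/mol; 12×15.999 = 191.988 g → 45.19 wt%.
Difference = 55.76 − 45.19 = 10.57 percentage points.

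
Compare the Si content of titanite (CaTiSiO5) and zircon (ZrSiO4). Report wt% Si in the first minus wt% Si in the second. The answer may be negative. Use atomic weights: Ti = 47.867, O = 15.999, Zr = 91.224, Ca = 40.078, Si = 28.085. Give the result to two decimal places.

M(CaTiSiO5) = 196.025 g/mol, so wt% Si = 28.085/196.025 × 100 = 14.33%.
M(ZrSiO4) = 183.305 g/mol, so wt% Si = 28.085/183.305 × 100 = 15.32%.
14.33 − 15.32 = -0.99 pp.

-0.99 percentage points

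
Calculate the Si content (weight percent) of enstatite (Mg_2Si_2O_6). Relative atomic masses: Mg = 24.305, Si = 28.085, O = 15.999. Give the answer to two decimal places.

Formula mass = 2×24.305 + 2×28.085 + 6×15.999 = 200.774 g/mol, of which 56.170 g is Si.
So Si makes up 56.170/200.774 = 0.2798 of the mass, i.e. 27.98%.

27.98 weight percent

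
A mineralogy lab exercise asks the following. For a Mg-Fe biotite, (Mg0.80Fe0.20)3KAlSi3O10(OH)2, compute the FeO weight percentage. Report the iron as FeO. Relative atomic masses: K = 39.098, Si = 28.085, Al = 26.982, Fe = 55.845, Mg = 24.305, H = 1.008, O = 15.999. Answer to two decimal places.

9.88 wt%

M((Mg0.80Fe0.20)3KAlSi3O10(OH)2) = 436.178 g/mol; M(FeO) = 71.844 g/mol.
Moles FeO per formula unit = 0.60 Fe ÷ 1 = 0.6000.
FeO fraction = (0.6000 × 71.844) / 436.178 = 43.106/436.178 = 0.0988.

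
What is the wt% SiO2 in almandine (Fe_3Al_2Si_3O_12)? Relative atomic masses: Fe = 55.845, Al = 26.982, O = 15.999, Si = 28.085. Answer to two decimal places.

36.21 wt%

Molar mass of Fe_3Al_2Si_3O_12 = 3·55.845 + 2·26.982 + 3·28.085 + 12·15.999 = 497.742 g/mol.
Each formula unit contains 3 Si, equivalent to 3/1 = 3.0000 mol SiO2.
M(SiO2) = 1×28.085 + 2×15.999 = 60.083 g/mol.
Mass of SiO2 per formula unit = 3.0000 × 60.083 = 180.249 g.
SiO2 wt% = 180.249 / 497.742 × 100 = 36.21%.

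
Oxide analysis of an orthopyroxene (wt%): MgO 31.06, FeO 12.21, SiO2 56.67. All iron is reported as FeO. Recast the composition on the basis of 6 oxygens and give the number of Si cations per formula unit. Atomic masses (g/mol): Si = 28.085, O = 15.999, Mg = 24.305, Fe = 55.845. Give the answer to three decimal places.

MgO (M=40.304): mol = 0.77064; Mg = 0.77064, O = 0.77064.
FeO (M=71.844): mol = 0.16995; Fe = 0.16995, O = 0.16995.
SiO2 (M=60.083): mol = 0.94320; Si = 0.94320, O = 1.88640.
ΣO = 2.82699; factor = 6/ΣO = 2.12240.
Si apfu = 0.94320 × 2.12240 = 2.002.

2.002 Si apfu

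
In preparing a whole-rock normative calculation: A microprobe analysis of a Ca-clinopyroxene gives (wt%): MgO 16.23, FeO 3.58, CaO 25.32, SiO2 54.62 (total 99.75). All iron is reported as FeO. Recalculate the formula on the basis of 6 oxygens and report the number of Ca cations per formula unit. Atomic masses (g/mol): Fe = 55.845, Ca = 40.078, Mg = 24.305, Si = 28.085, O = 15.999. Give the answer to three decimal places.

0.995 Ca apfu

MgO: 16.23/40.304 = 0.40269 mol → 0.40269 mol Mg, 0.40269 mol O.
FeO: 3.58/71.844 = 0.04983 mol → 0.04983 mol Fe, 0.04983 mol O.
CaO: 25.32/56.077 = 0.45152 mol → 0.45152 mol Ca, 0.45152 mol O.
SiO2: 54.62/60.083 = 0.90908 mol → 0.90908 mol Si, 1.81816 mol O.
Total oxygen = 2.72220 mol. Normalization factor = 6/2.72220 = 2.20410.
Ca per 6 O = 0.45152 × 2.20410 = 0.995.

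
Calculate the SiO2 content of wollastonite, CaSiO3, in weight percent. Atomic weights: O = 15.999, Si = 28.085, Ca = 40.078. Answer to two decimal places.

Molar mass of CaSiO3 = 1*40.078 + 1*28.085 + 3*15.999 = 116.160 g/mol.
Each formula unit contains 1 Si, equivalent to 1/1 = 1.0000 mol SiO2.
M(SiO2) = 1×28.085 + 2×15.999 = 60.083 g/mol.
Mass of SiO2 per formula unit = 1.0000 × 60.083 = 60.083 g.
SiO2 wt% = 60.083 / 116.160 × 100 = 51.72%.

51.72 wt%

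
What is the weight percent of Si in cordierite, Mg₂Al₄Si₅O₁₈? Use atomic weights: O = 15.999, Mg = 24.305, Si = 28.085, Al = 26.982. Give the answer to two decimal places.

Formula mass = 2·24.305 + 4·26.982 + 5·28.085 + 18·15.999 = 584.945 g/mol, of which 140.425 g is Si.
So Si makes up 140.425/584.945 = 0.2401 of the mass, i.e. 24.01%.

24.01 weight percent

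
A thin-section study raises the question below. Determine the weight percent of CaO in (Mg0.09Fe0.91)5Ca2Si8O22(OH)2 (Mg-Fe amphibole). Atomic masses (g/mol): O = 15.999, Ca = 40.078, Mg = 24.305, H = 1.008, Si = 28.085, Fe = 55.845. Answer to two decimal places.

M((Mg0.09Fe0.91)5Ca2Si8O22(OH)2) = 955.860 g/mol; M(CaO) = 56.077 g/mol.
Moles CaO per formula unit = 2 Ca ÷ 1 = 2.0000.
CaO fraction = (2.0000 × 56.077) / 955.860 = 112.154/955.860 = 0.1173.

11.73 wt%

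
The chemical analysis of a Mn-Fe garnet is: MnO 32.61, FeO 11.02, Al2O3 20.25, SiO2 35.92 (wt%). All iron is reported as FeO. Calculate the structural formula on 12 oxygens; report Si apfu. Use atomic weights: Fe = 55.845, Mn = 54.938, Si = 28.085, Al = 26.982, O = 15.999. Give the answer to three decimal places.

MnO: 32.61/70.937 = 0.45970 mol → 0.45970 mol Mn, 0.45970 mol O.
FeO: 11.02/71.844 = 0.15339 mol → 0.15339 mol Fe, 0.15339 mol O.
Al2O3: 20.25/101.961 = 0.19861 mol → 0.39722 mol Al, 0.59583 mol O.
SiO2: 35.92/60.083 = 0.59784 mol → 0.59784 mol Si, 1.19568 mol O.
Total oxygen = 2.40460 mol. Normalization factor = 12/2.40460 = 4.99043.
Si per 12 O = 0.59784 × 4.99043 = 2.983.

2.983 Si apfu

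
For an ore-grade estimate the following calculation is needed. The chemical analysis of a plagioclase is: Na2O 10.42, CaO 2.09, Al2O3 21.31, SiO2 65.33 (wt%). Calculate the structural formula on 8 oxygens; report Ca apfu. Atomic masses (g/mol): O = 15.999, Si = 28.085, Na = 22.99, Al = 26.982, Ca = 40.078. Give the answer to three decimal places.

0.099 Ca apfu

10.42 wt% Na2O ÷ 61.979 g/mol = 0.16812 mol, giving 0.33624 Na and 0.16812 O.
2.09 wt% CaO ÷ 56.077 g/mol = 0.03727 mol, giving 0.03727 Ca and 0.03727 O.
21.31 wt% Al2O3 ÷ 101.961 g/mol = 0.20900 mol, giving 0.41800 Al and 0.62700 O.
65.33 wt% SiO2 ÷ 60.083 g/mol = 1.08733 mol, giving 1.08733 Si and 2.17466 O.
Oxygen sums to 3.00705; scaling by 8/3.00705 = 2.66041 puts the formula on 8 O.
Ca: 0.03727 × 2.66041 = 0.099 atoms per formula unit.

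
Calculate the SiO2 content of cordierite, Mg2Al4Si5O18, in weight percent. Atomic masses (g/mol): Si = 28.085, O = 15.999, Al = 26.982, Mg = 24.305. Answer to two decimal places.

51.36 wt%

Formula mass = 584.945 g/mol.
5 Si → 5.0000 mol SiO2 per formula unit; M(SiO2) = 60.083, so SiO2 mass = 300.415 g.
300.415/584.945 × 100 = 51.36 wt%.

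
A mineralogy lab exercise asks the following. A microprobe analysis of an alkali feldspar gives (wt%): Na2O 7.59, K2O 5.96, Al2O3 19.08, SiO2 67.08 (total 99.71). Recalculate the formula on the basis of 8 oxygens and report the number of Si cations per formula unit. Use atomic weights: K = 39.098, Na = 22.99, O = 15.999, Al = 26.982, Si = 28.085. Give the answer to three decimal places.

Na2O: 7.59/61.979 = 0.12246 mol → 0.24492 mol Na, 0.12246 mol O.
K2O: 5.96/94.195 = 0.06327 mol → 0.12654 mol K, 0.06327 mol O.
Al2O3: 19.08/101.961 = 0.18713 mol → 0.37426 mol Al, 0.56139 mol O.
SiO2: 67.08/60.083 = 1.11646 mol → 1.11646 mol Si, 2.23292 mol O.
Total oxygen = 2.98004 mol. Normalization factor = 8/2.98004 = 2.68453.
Si per 8 O = 1.11646 × 2.68453 = 2.997.

2.997 Si apfu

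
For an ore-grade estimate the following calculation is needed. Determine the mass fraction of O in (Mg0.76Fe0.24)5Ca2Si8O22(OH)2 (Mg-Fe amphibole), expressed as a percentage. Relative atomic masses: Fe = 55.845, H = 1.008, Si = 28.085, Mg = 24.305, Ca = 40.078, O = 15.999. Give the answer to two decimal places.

45.16 wt%

Formula mass = 3.80×24.305 + 1.20×55.845 + 2×40.078 + 8×28.085 + 24×15.999 + 2×1.008 = 850.201 g/mol, of which 383.976 g is O.
So O makes up 383.976/850.201 = 0.4516 of the mass, i.e. 45.16%.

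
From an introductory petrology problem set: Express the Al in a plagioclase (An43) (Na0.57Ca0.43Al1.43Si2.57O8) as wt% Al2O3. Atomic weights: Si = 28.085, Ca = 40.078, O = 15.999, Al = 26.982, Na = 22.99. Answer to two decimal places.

Molar mass of Na0.57Ca0.43Al1.43Si2.57O8 = 0.57×22.99 + 0.43×40.078 + 1.43×26.982 + 2.57×28.085 + 8×15.999 = 269.093 g/mol.
Each formula unit contains 1.43 Al, equivalent to 1.43/2 = 0.7150 mol Al2O3.
M(Al2O3) = 2×26.982 + 3×15.999 = 101.961 g/mol.
Mass of Al2O3 per formula unit = 0.7150 × 101.961 = 72.902 g.
Al2O3 wt% = 72.902 / 269.093 × 100 = 27.09%.

27.09 wt%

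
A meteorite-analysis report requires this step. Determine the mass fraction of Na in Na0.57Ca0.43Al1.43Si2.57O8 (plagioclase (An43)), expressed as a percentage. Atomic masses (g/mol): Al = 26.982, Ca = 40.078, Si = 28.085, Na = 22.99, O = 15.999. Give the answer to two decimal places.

4.87 mass %

Formula mass = 0.57*22.99 + 0.43*40.078 + 1.43*26.982 + 2.57*28.085 + 8*15.999 = 269.093 g/mol, of which 13.104 g is Na.
So Na makes up 13.104/269.093 = 0.0487 of the mass, i.e. 4.87%.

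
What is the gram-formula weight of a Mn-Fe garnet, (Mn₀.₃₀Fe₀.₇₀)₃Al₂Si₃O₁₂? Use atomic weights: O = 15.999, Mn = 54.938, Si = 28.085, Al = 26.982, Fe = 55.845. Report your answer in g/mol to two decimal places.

496.93 g/mol

M = 0.90·54.938 + 2.10·55.845 + 2·26.982 + 3·28.085 + 12·15.999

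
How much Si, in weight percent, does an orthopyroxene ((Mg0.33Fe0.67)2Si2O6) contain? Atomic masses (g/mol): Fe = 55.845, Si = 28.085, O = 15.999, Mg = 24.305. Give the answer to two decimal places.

M((Mg0.33Fe0.67)2Si2O6) = 243.038 g/mol.
Si contributes 2 × 28.085 = 56.170 g per mole.
56.170/243.038 = 0.2311 → 23.11%.

23.11 weight percent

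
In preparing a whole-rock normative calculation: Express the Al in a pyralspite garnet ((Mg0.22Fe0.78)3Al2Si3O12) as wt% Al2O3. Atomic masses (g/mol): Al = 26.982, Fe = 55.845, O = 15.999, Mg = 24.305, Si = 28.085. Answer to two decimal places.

21.38 wt%

Formula mass = 476.926 g/mol.
2 Al → 1.0000 mol Al2O3 per formula unit; M(Al2O3) = 101.961, so Al2O3 mass = 101.961 g.
101.961/476.926 × 100 = 21.38 wt%.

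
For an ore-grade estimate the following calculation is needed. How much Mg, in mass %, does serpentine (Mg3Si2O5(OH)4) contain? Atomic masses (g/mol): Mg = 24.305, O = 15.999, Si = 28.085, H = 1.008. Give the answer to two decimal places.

Formula mass = 3×24.305 + 2×28.085 + 9×15.999 + 4×1.008 = 277.108 g/mol, of which 72.915 g is Mg.
So Mg makes up 72.915/277.108 = 0.2631 of the mass, i.e. 26.31%.

26.31 mass %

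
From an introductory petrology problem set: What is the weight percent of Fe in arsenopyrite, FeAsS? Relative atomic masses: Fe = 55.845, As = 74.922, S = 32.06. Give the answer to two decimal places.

Formula mass = 1·55.845 + 1·74.922 + 1·32.06 = 162.827 g/mol, of which 55.845 g is Fe.
So Fe makes up 55.845/162.827 = 0.3430 of the mass, i.e. 34.30%.

34.30 weight percent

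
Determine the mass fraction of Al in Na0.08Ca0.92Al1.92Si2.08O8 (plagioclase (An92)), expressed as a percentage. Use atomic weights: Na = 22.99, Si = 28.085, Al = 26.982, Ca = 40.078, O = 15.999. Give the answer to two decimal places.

18.71 mass %

Molar mass of Na0.08Ca0.92Al1.92Si2.08O8: 0.08×22.99 + 0.92×40.078 + 1.92×26.982 + 2.08×28.085 + 8×15.999 = 276.925 g/mol.
Mass of Al per formula unit: 1.92 × 26.982 = 51.805 g.
Weight fraction Al = 51.805 / 276.925 = 0.1871.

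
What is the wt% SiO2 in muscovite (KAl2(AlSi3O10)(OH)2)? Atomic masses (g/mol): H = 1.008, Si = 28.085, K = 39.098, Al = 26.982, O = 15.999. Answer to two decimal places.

45.25 wt%

Formula mass = 398.303 g/mol.
3 Si → 3.0000 mol SiO2 per formula unit; M(SiO2) = 60.083, so SiO2 mass = 180.249 g.
180.249/398.303 × 100 = 45.25 wt%.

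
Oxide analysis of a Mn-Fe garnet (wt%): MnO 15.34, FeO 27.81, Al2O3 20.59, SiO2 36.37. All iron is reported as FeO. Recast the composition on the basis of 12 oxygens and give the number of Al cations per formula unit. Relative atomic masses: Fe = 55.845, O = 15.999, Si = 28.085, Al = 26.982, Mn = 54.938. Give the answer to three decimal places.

MnO: 15.34/70.937 = 0.21625 mol → 0.21625 mol Mn, 0.21625 mol O.
FeO: 27.81/71.844 = 0.38709 mol → 0.38709 mol Fe, 0.38709 mol O.
Al2O3: 20.59/101.961 = 0.20194 mol → 0.40388 mol Al, 0.60582 mol O.
SiO2: 36.37/60.083 = 0.60533 mol → 0.60533 mol Si, 1.21066 mol O.
Total oxygen = 2.41982 mol. Normalization factor = 12/2.41982 = 4.95905.
Al per 12 O = 0.40388 × 4.95905 = 2.003.

2.003 Al apfu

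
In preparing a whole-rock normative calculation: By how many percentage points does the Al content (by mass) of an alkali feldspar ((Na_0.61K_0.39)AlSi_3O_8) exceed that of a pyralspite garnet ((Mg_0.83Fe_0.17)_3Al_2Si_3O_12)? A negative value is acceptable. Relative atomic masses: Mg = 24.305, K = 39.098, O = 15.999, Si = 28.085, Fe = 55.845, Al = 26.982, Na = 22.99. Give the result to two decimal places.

First mineral: 26.982 g Al in 268.501 g formula = 10.05 wt% Al.
Second mineral: 53.964 g Al in 419.207 g formula = 12.87 wt% Al.
10.05% − 12.87% gives a difference of -2.82 percentage points.

-2.82 percentage points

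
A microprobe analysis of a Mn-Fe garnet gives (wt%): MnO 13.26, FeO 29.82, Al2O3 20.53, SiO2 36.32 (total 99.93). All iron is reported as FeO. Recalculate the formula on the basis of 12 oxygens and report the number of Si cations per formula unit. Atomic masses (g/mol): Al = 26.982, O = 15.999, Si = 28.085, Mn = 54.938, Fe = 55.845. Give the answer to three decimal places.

3.004 Si apfu

MnO: 13.26/70.937 = 0.18693 mol → 0.18693 mol Mn, 0.18693 mol O.
FeO: 29.82/71.844 = 0.41507 mol → 0.41507 mol Fe, 0.41507 mol O.
Al2O3: 20.53/101.961 = 0.20135 mol → 0.40270 mol Al, 0.60405 mol O.
SiO2: 36.32/60.083 = 0.60450 mol → 0.60450 mol Si, 1.20900 mol O.
Total oxygen = 2.41505 mol. Normalization factor = 12/2.41505 = 4.96884.
Si per 12 O = 0.60450 × 4.96884 = 3.004.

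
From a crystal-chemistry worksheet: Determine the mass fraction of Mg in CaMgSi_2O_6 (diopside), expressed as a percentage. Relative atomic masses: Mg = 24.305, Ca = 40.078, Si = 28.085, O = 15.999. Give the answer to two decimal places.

11.22 weight percent

M(CaMgSi_2O_6) = 216.547 g/mol.
Mg contributes 1 × 24.305 = 24.305 g per mole.
24.305/216.547 = 0.1122 → 11.22%.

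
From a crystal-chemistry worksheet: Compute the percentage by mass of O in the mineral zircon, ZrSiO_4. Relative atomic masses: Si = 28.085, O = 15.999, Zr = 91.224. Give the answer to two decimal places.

34.91 weight percent

M(ZrSiO_4) = 183.305 g/mol.
O contributes 4 × 15.999 = 63.996 g per mole.
63.996/183.305 = 0.3491 → 34.91%.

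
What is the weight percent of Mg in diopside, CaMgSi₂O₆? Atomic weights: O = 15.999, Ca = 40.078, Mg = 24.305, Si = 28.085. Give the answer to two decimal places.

11.22 wt%

Molar mass of CaMgSi₂O₆: 1*40.078 + 1*24.305 + 2*28.085 + 6*15.999 = 216.547 g/mol.
Mass of Mg per formula unit: 1 × 24.305 = 24.305 g.
Weight fraction Mg = 24.305 / 216.547 = 0.1122.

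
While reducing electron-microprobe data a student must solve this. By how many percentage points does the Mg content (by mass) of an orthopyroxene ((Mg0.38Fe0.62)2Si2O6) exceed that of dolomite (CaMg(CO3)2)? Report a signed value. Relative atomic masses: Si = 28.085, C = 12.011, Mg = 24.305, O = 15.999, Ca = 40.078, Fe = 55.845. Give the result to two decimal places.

M((Mg0.38Fe0.62)2Si2O6) = 239.884 g/mol, so wt% Mg = 18.472/239.884 × 100 = 7.70%.
M(CaMg(CO3)2) = 184.399 g/mol, so wt% Mg = 24.305/184.399 × 100 = 13.18%.
7.70 − 13.18 = -5.48 pp.

-5.48 percentage points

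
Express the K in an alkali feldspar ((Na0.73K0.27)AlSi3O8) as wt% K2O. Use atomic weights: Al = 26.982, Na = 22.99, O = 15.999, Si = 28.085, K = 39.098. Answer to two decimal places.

M((Na0.73K0.27)AlSi3O8) = 266.568 g/mol; M(K2O) = 94.195 g/mol.
Moles K2O per formula unit = 0.27 K ÷ 2 = 0.1350.
K2O fraction = (0.1350 × 94.195) / 266.568 = 12.716/266.568 = 0.0477.

4.77 wt%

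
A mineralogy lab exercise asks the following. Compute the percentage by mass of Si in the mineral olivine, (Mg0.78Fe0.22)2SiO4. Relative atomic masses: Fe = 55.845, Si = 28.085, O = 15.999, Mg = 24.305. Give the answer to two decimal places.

18.17 weight percent

Formula mass = 1.56·24.305 + 0.44·55.845 + 1·28.085 + 4·15.999 = 154.569 g/mol, of which 28.085 g is Si.
So Si makes up 28.085/154.569 = 0.1817 of the mass, i.e. 18.17%.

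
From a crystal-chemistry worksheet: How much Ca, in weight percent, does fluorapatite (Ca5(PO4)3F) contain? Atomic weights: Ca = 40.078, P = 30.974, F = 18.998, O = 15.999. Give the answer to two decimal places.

39.74 weight percent

Molar mass of Ca5(PO4)3F: 5*40.078 + 3*30.974 + 12*15.999 + 1*18.998 = 504.298 g/mol.
Mass of Ca per formula unit: 5 × 40.078 = 200.390 g.
Weight fraction Ca = 200.390 / 504.298 = 0.3974.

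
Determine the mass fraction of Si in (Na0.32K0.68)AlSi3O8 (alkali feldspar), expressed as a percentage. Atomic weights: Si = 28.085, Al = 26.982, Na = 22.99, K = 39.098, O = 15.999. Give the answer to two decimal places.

M((Na0.32K0.68)AlSi3O8) = 273.172 g/mol.
Si contributes 3 × 28.085 = 84.255 g per mole.
84.255/273.172 = 0.3084 → 30.84%.

30.84 weight percent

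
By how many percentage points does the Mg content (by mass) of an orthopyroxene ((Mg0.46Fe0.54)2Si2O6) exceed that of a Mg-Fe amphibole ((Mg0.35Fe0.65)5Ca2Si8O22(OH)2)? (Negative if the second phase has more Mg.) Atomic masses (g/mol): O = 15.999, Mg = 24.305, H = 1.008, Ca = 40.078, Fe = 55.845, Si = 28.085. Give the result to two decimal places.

4.87 percentage points

M((Mg0.46Fe0.54)2Si2O6) = 234.837 g/mol, so wt% Mg = 22.361/234.837 × 100 = 9.52%.
M((Mg0.35Fe0.65)5Ca2Si8O22(OH)2) = 914.858 g/mol, so wt% Mg = 42.534/914.858 × 100 = 4.65%.
9.52 − 4.65 = 4.87 pp.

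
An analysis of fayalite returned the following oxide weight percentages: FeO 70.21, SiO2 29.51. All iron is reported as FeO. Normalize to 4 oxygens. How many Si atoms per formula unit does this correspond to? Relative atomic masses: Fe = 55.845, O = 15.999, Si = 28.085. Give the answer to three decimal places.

1.003 Si apfu

70.21 wt% FeO ÷ 71.844 g/mol = 0.97726 mol, giving 0.97726 Fe and 0.97726 O.
29.51 wt% SiO2 ÷ 60.083 g/mol = 0.49115 mol, giving 0.49115 Si and 0.98230 O.
Oxygen sums to 1.95956; scaling by 4/1.95956 = 2.04127 puts the formula on 4 O.
Si: 0.49115 × 2.04127 = 1.003 atoms per formula unit.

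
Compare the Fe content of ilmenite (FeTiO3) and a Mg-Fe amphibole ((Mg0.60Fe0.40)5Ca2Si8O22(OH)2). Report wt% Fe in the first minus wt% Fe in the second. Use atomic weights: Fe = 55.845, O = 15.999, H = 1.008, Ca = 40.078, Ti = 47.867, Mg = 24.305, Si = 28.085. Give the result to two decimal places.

M(FeTiO3) = 151.709 g/mol, so wt% Fe = 55.845/151.709 × 100 = 36.81%.
M((Mg0.60Fe0.40)5Ca2Si8O22(OH)2) = 875.433 g/mol, so wt% Fe = 111.690/875.433 × 100 = 12.76%.
36.81 − 12.76 = 24.05 pp.

24.05 percentage points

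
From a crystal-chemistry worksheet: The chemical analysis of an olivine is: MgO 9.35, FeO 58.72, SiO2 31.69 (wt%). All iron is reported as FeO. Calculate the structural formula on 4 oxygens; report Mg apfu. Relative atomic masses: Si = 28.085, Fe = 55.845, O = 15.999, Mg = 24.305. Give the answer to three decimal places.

0.441 Mg apfu

MgO: 9.35/40.304 = 0.23199 mol → 0.23199 mol Mg, 0.23199 mol O.
FeO: 58.72/71.844 = 0.81733 mol → 0.81733 mol Fe, 0.81733 mol O.
SiO2: 31.69/60.083 = 0.52744 mol → 0.52744 mol Si, 1.05488 mol O.
Total oxygen = 2.10420 mol. Normalization factor = 4/2.10420 = 1.90096.
Mg per 4 O = 0.23199 × 1.90096 = 0.441.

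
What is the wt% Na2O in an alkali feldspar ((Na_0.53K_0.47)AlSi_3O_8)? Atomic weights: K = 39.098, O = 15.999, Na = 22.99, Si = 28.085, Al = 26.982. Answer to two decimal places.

Molar mass of (Na_0.53K_0.47)AlSi_3O_8 = 0.53·22.99 + 0.47·39.098 + 1·26.982 + 3·28.085 + 8·15.999 = 269.790 g/mol.
Each formula unit contains 0.53 Na, equivalent to 0.53/2 = 0.2650 mol Na2O.
M(Na2O) = 2×22.99 + 1×15.999 = 61.979 g/mol.
Mass of Na2O per formula unit = 0.2650 × 61.979 = 16.424 g.
Na2O wt% = 16.424 / 269.790 × 100 = 6.09%.

6.09 wt%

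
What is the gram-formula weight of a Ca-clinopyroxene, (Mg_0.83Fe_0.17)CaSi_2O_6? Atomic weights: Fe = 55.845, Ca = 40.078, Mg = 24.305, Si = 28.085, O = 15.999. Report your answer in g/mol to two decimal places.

M = 0.83(24.305) + 0.17(55.845) + 1(40.078) + 2(28.085) + 6(15.999)

221.91 g/mol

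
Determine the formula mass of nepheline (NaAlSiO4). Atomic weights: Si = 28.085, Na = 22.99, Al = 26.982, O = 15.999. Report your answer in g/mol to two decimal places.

142.05 g/mol

M = 1·22.99 + 1·26.982 + 1·28.085 + 4·15.999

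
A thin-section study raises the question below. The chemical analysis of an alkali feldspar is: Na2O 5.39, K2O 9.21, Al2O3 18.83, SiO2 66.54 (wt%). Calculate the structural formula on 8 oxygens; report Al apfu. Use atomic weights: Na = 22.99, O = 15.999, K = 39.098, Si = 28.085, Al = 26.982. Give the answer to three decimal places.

5.39 wt% Na2O ÷ 61.979 g/mol = 0.08696 mol, giving 0.17392 Na and 0.08696 O.
9.21 wt% K2O ÷ 94.195 g/mol = 0.09778 mol, giving 0.19556 K and 0.09778 O.
18.83 wt% Al2O3 ÷ 101.961 g/mol = 0.18468 mol, giving 0.36936 Al and 0.55404 O.
66.54 wt% SiO2 ÷ 60.083 g/mol = 1.10747 mol, giving 1.10747 Si and 2.21494 O.
Oxygen sums to 2.95372; scaling by 8/2.95372 = 2.70845 puts the formula on 8 O.
Al: 0.36936 × 2.70845 = 1.000 atoms per formula unit.

1.000 Al apfu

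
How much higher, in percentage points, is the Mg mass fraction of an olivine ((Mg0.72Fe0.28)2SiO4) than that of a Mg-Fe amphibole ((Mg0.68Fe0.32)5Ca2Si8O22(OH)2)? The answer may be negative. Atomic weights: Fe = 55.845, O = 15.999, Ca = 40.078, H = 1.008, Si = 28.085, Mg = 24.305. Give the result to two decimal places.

12.52 percentage points

Mg in (Mg0.72Fe0.28)2SiO4: molar mass 158.353 g/mol; 1.44×24.305 = 34.999 g → 22.10 wt%.
Mg in (Mg0.68Fe0.32)5Ca2Si8O22(OH)2: molar mass 862.817 g/mol; 3.40×24.305 = 82.637 g → 9.58 wt%.
Difference = 22.10 − 9.58 = 12.52 percentage points.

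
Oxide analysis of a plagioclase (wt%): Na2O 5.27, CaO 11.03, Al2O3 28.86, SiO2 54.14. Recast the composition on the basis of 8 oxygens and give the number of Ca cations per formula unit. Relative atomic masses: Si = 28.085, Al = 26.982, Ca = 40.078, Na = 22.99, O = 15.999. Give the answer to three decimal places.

0.536 Ca apfu

Na2O (M=61.979): mol = 0.08503; Na = 0.17006, O = 0.08503.
CaO (M=56.077): mol = 0.19669; Ca = 0.19669, O = 0.19669.
Al2O3 (M=101.961): mol = 0.28305; Al = 0.56610, O = 0.84915.
SiO2 (M=60.083): mol = 0.90109; Si = 0.90109, O = 1.80218.
ΣO = 2.93305; factor = 8/ΣO = 2.72754.
Ca apfu = 0.19669 × 2.72754 = 0.536.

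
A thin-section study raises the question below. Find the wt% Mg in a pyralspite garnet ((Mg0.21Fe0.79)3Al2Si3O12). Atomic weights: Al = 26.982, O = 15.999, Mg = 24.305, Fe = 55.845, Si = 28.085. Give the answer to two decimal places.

3.20 wt%

Formula mass = 0.63·24.305 + 2.37·55.845 + 2·26.982 + 3·28.085 + 12·15.999 = 477.872 g/mol, of which 15.312 g is Mg.
So Mg makes up 15.312/477.872 = 0.0320 of the mass, i.e. 3.20%.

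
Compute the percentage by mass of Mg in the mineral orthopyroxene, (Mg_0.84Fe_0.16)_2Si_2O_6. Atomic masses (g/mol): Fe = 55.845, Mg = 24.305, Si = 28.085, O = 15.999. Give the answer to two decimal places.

19.36 wt%

M((Mg_0.84Fe_0.16)_2Si_2O_6) = 210.867 g/mol.
Mg contributes 1.68 × 24.305 = 40.832 g per mole.
40.832/210.867 = 0.1936 → 19.36%.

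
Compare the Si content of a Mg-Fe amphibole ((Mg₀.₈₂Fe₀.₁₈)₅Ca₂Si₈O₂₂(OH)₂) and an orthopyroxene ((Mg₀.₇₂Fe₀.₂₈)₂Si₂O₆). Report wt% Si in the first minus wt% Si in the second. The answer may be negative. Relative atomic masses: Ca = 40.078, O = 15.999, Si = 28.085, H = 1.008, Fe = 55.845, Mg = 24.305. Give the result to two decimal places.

1.01 percentage points

M((Mg₀.₈₂Fe₀.₁₈)₅Ca₂Si₈O₂₂(OH)₂) = 840.739 g/mol, so wt% Si = 224.680/840.739 × 100 = 26.72%.
M((Mg₀.₇₂Fe₀.₂₈)₂Si₂O₆) = 218.436 g/mol, so wt% Si = 56.170/218.436 × 100 = 25.71%.
26.72 − 25.71 = 1.01 pp.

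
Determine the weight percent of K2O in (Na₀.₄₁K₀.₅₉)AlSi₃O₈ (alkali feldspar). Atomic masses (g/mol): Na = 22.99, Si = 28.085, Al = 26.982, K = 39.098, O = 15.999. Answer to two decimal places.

M((Na₀.₄₁K₀.₅₉)AlSi₃O₈) = 271.723 g/mol; M(K2O) = 94.195 g/mol.
Moles K2O per formula unit = 0.59 K ÷ 2 = 0.2950.
K2O fraction = (0.2950 × 94.195) / 271.723 = 27.788/271.723 = 0.1023.

10.23 wt%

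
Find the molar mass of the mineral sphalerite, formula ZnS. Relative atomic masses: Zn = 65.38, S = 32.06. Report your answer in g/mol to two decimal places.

Zn: 1 × 65.38 = 65.3800
S: 1 × 32.06 = 32.0600
Summing the contributions gives the formula mass.

97.44 g/mol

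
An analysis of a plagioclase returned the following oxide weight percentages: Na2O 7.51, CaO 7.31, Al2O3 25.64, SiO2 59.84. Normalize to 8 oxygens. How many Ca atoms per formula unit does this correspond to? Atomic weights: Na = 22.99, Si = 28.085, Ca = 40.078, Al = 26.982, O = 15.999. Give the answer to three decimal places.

0.348 Ca apfu

Na2O (M=61.979): mol = 0.12117; Na = 0.24234, O = 0.12117.
CaO (M=56.077): mol = 0.13036; Ca = 0.13036, O = 0.13036.
Al2O3 (M=101.961): mol = 0.25147; Al = 0.50294, O = 0.75441.
SiO2 (M=60.083): mol = 0.99596; Si = 0.99596, O = 1.99192.
ΣO = 2.99786; factor = 8/ΣO = 2.66857.
Ca apfu = 0.13036 × 2.66857 = 0.348.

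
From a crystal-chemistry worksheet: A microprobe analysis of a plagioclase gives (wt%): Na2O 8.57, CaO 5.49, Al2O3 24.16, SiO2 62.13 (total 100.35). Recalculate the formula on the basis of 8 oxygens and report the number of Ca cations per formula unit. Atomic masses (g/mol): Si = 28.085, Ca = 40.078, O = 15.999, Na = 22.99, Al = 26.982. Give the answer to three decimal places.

0.260 Ca apfu

8.57 wt% Na2O ÷ 61.979 g/mol = 0.13827 mol, giving 0.27654 Na and 0.13827 O.
5.49 wt% CaO ÷ 56.077 g/mol = 0.09790 mol, giving 0.09790 Ca and 0.09790 O.
24.16 wt% Al2O3 ÷ 101.961 g/mol = 0.23695 mol, giving 0.47390 Al and 0.71085 O.
62.13 wt% SiO2 ÷ 60.083 g/mol = 1.03407 mol, giving 1.03407 Si and 2.06814 O.
Oxygen sums to 3.01516; scaling by 8/3.01516 = 2.65326 puts the formula on 8 O.
Ca: 0.09790 × 2.65326 = 0.260 atoms per formula unit.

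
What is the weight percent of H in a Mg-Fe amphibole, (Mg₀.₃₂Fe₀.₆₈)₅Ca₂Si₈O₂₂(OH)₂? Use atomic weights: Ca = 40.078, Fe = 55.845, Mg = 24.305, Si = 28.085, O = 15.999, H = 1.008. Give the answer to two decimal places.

Formula mass = 1.60×24.305 + 3.40×55.845 + 2×40.078 + 8×28.085 + 24×15.999 + 2×1.008 = 919.589 g/mol, of which 2.016 g is H.
So H makes up 2.016/919.589 = 0.0022 of the mass, i.e. 0.22%.

0.22 wt%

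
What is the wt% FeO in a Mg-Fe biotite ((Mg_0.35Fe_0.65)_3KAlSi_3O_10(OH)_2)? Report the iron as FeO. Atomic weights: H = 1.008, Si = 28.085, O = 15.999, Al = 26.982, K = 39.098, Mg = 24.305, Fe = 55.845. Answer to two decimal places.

29.26 wt%

M((Mg_0.35Fe_0.65)_3KAlSi_3O_10(OH)_2) = 478.757 g/mol; M(FeO) = 71.844 g/mol.
Moles FeO per formula unit = 1.95 Fe ÷ 1 = 1.9500.
FeO fraction = (1.9500 × 71.844) / 478.757 = 140.096/478.757 = 0.2926.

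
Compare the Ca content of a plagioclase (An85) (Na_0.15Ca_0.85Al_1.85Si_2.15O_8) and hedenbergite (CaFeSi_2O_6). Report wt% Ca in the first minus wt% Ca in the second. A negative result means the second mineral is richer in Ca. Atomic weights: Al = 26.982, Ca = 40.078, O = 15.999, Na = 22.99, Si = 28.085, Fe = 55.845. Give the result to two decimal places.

First mineral: 34.066 g Ca in 275.806 g formula = 12.35 wt% Ca.
Second mineral: 40.078 g Ca in 248.087 g formula = 16.15 wt% Ca.
12.35% − 16.15% gives a difference of -3.80 percentage points.

-3.80 percentage points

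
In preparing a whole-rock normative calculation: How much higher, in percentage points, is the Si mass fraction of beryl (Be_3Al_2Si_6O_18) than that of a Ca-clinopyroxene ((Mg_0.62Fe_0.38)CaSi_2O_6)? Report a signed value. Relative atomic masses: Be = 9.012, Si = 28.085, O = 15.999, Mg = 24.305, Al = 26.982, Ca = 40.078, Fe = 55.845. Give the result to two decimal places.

6.77 percentage points

First mineral: 168.510 g Si in 537.492 g formula = 31.35 wt% Si.
Second mineral: 56.170 g Si in 228.532 g formula = 24.58 wt% Si.
31.35% − 24.58% gives a difference of 6.77 percentage points.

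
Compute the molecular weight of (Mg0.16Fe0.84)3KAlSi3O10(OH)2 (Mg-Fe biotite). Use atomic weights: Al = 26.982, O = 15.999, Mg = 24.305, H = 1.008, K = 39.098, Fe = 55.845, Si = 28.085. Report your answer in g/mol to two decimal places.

Mg: 0.48 × 24.305 = 11.6664
Fe: 2.52 × 55.845 = 140.7294
K: 1 × 39.098 = 39.0980
Al: 1 × 26.982 = 26.9820
Si: 3 × 28.085 = 84.2550
O: 12 × 15.999 = 191.9880
H: 2 × 1.008 = 2.0160
Summing the contributions gives the formula mass.

496.73 g/mol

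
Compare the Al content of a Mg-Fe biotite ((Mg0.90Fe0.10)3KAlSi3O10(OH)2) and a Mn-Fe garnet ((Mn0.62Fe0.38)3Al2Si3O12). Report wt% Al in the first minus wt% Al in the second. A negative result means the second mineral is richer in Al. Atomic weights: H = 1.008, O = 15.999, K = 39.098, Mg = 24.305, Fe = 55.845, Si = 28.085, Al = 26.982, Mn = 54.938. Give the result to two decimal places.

-4.56 percentage points

First mineral: 26.982 g Al in 426.716 g formula = 6.32 wt% Al.
Second mineral: 53.964 g Al in 496.055 g formula = 10.88 wt% Al.
6.32% − 10.88% gives a difference of -4.56 percentage points.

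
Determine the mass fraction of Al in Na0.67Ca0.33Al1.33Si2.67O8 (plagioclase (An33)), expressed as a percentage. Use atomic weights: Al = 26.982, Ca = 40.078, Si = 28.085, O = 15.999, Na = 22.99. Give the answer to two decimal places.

13.42 mass %

M(Na0.67Ca0.33Al1.33Si2.67O8) = 267.494 g/mol.
Al contributes 1.33 × 26.982 = 35.886 g per mole.
35.886/267.494 = 0.1342 → 13.42%.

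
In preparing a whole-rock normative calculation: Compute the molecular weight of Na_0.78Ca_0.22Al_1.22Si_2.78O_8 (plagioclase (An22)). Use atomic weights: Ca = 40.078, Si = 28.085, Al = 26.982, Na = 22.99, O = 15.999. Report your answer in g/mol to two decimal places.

M = 0.78·22.99 + 0.22·40.078 + 1.22·26.982 + 2.78·28.085 + 8·15.999

265.74 g/mol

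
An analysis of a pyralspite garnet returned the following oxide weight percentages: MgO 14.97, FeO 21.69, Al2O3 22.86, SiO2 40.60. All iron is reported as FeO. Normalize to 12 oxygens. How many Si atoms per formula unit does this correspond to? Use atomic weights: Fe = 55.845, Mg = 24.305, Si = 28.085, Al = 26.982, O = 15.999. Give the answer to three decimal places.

MgO: 14.97/40.304 = 0.37143 mol → 0.37143 mol Mg, 0.37143 mol O.
FeO: 21.69/71.844 = 0.30190 mol → 0.30190 mol Fe, 0.30190 mol O.
Al2O3: 22.86/101.961 = 0.22420 mol → 0.44840 mol Al, 0.67260 mol O.
SiO2: 40.60/60.083 = 0.67573 mol → 0.67573 mol Si, 1.35146 mol O.
Total oxygen = 2.69739 mol. Normalization factor = 12/2.69739 = 4.44874.
Si per 12 O = 0.67573 × 4.44874 = 3.006.

3.006 Si apfu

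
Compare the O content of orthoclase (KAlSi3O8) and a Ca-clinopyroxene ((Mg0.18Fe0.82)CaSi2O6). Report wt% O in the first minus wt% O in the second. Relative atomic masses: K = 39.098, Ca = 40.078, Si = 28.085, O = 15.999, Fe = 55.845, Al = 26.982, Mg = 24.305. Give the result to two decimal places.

First mineral: 127.992 g O in 278.327 g formula = 45.99 wt% O.
Second mineral: 95.994 g O in 242.410 g formula = 39.60 wt% O.
45.99% − 39.60% gives a difference of 6.39 percentage points.

6.39 percentage points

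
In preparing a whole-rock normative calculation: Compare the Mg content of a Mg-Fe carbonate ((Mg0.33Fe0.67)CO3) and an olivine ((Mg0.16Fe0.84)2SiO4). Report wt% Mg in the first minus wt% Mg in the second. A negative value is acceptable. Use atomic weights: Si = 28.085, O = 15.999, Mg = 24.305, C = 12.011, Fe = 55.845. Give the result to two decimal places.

3.59 percentage points

M((Mg0.33Fe0.67)CO3) = 105.445 g/mol, so wt% Mg = 8.021/105.445 × 100 = 7.61%.
M((Mg0.16Fe0.84)2SiO4) = 193.678 g/mol, so wt% Mg = 7.778/193.678 × 100 = 4.02%.
7.61 − 4.02 = 3.59 pp.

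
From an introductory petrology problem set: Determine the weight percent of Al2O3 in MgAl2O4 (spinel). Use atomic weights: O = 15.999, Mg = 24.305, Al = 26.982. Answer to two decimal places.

Formula mass = 142.265 g/mol.
2 Al → 1.0000 mol Al2O3 per formula unit; M(Al2O3) = 101.961, so Al2O3 mass = 101.961 g.
101.961/142.265 × 100 = 71.67 wt%.

71.67 wt%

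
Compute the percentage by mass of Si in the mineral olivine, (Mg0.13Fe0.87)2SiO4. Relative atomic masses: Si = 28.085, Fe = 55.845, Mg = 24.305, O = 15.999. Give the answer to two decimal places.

14.36 wt%

Molar mass of (Mg0.13Fe0.87)2SiO4: 0.26*24.305 + 1.74*55.845 + 1*28.085 + 4*15.999 = 195.571 g/mol.
Mass of Si per formula unit: 1 × 28.085 = 28.085 g.
Weight fraction Si = 28.085 / 195.571 = 0.1436.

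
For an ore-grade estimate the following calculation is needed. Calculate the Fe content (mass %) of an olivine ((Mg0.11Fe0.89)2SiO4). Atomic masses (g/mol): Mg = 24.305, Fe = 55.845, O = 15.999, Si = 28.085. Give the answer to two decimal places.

50.50 mass %

Molar mass of (Mg0.11Fe0.89)2SiO4: 0.22*24.305 + 1.78*55.845 + 1*28.085 + 4*15.999 = 196.832 g/mol.
Mass of Fe per formula unit: 1.78 × 55.845 = 99.404 g.
Weight fraction Fe = 99.404 / 196.832 = 0.5050.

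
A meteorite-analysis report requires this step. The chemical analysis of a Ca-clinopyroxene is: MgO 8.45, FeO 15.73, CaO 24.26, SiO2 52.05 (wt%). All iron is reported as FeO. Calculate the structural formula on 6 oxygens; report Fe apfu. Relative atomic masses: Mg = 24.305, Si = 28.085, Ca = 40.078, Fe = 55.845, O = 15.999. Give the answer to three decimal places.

MgO: 8.45/40.304 = 0.20966 mol → 0.20966 mol Mg, 0.20966 mol O.
FeO: 15.73/71.844 = 0.21895 mol → 0.21895 mol Fe, 0.21895 mol O.
CaO: 24.26/56.077 = 0.43262 mol → 0.43262 mol Ca, 0.43262 mol O.
SiO2: 52.05/60.083 = 0.86630 mol → 0.86630 mol Si, 1.73260 mol O.
Total oxygen = 2.59383 mol. Normalization factor = 6/2.59383 = 2.31318.
Fe per 6 O = 0.21895 × 2.31318 = 0.506.

0.506 Fe apfu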